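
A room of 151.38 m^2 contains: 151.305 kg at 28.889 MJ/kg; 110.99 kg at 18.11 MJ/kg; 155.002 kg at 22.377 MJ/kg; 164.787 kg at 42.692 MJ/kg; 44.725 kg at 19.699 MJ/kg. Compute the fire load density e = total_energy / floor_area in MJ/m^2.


Total energy = 151.305*28.889 + 110.99*18.11 + 155.002*22.377 + 164.787*42.692 + 44.725*19.699
= 4371.050 + 2010.029 + 3468.480 + 7035.087 + 881.0378
= 17765.68 MJ
e = 17765.68 / 151.38 = 117.36 MJ/m^2

117.36 MJ/m^2


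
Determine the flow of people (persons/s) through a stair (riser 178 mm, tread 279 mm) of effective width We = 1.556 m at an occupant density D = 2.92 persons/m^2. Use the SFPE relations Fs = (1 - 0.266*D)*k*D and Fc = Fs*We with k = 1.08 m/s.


1 - 0.266*D = 1 - 0.266*2.92 = 0.22328
Fs = 0.22328 * 1.08 * 2.92 = 0.70414 persons/(s*m)
Fc = 0.70414 * 1.556 = 1.0956 persons/s

1.0956 persons/s


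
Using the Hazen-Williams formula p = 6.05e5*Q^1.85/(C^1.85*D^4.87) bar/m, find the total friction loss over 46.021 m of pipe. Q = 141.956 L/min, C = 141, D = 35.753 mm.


Q^1.85 = 9582.6
C^1.85 = 9463.6
D^4.87 = 3.6697e+07
p/m = 0.016694 bar/m
p_total = 0.016694 * 46.021 = 0.76826 bar

0.76826 bar


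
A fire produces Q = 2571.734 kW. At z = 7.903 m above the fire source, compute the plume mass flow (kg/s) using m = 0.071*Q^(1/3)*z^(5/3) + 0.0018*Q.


Q^(1/3) = 13.701
z^(5/3) = 31.356
First term = 0.071 * 13.701 * 31.356 = 30.501
Second term = 0.0018 * 2571.734 = 4.6291
m = 35.131 kg/s

35.131 kg/s


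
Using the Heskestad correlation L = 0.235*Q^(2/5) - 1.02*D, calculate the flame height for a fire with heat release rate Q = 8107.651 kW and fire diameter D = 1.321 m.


Q^(2/5) = 36.606
0.235 * Q^(2/5) = 8.6025
1.02 * D = 1.3474
L = 7.2551 m

7.2551 m


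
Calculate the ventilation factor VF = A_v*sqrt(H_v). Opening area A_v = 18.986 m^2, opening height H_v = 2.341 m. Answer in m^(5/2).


sqrt(H_v) = 1.5300
VF = 18.986 * 1.5300 = 29.049 m^(5/2)

29.049 m^(5/2)


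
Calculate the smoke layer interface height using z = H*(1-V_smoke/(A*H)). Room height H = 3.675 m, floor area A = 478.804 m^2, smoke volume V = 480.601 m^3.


V/(A*H) = 0.27313
1 - 0.27313 = 0.72687
z = 3.675 * 0.72687 = 2.6712 m

2.6712 m


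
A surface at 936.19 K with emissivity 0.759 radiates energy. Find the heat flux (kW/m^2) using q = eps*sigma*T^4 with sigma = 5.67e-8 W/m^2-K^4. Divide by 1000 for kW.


T^4 = 7.6817e+11
q = 0.759 * 5.67e-8 * 7.6817e+11 / 1000 = 33.058 kW/m^2

33.058 kW/m^2


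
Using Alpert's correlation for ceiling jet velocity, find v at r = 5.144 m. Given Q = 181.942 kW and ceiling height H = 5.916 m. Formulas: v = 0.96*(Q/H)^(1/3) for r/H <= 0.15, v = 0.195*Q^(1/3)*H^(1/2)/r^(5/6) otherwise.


r/H = 5.144 / 5.916 = 0.86951
r/H > 0.15, so v = 0.195*Q^(1/3)*H^(1/2)/r^(5/6)
Q^(1/3) = 5.6664
H^(1/2) = 2.4323
r^(5/6) = 3.9152
v = 0.195 * 5.6664 * 2.4323 / 3.9152 = 0.68645 m/s

0.68645 m/s


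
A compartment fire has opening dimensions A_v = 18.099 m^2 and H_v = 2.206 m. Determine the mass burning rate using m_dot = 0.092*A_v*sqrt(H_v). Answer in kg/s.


sqrt(H_v) = 1.4853
m_dot = 0.092 * 18.099 * 1.4853 = 2.4731 kg/s

2.4731 kg/s


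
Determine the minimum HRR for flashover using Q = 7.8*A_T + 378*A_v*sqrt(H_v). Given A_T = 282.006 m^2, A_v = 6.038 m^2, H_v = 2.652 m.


7.8*A_T = 2199.6
sqrt(H_v) = 1.6285
378*A_v*sqrt(H_v) = 3716.8
Q = 2199.6 + 3716.8 = 5916.5 kW

5916.5 kW


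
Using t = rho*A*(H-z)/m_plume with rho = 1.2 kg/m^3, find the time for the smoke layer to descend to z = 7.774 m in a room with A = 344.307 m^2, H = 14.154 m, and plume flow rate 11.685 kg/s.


H - z = 6.38 m
t = 1.2 * 344.307 * 6.38 / 11.685 = 225.59 s

225.59 s


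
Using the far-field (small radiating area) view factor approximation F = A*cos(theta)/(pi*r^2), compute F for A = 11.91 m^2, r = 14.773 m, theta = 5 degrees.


cos(5 deg) = 0.99619
pi*r^2 = 685.63
F = 11.91 * 0.99619 / 685.63 = 0.017305

0.017305


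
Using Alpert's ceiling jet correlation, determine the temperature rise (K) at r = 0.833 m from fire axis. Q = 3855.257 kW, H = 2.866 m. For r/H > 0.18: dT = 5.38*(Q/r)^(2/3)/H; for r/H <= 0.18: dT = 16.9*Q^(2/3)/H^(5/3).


r/H = 0.833 / 2.866 = 0.29065
r/H > 0.18, so dT = 5.38*(Q/r)^(2/3)/H
Q/r = 4628.2
(Q/r)^(2/3) = 277.72
dT = 5.38 * 277.72 / 2.866 = 521.33 K

521.33 K


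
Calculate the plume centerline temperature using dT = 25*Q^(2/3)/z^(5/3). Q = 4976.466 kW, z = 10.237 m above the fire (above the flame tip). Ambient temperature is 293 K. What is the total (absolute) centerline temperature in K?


Q^(2/3) = 291.48
z^(5/3) = 48.264
dT = 25 * 291.48 / 48.264 = 150.98 K
T = 293 + 150.98 = 443.98 K

443.98 K


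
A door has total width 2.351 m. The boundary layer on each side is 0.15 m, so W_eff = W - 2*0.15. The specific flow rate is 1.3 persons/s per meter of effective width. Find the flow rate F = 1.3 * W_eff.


W_eff = 2.351 - 0.30 = 2.051 m
F = 1.3 * 2.051 = 2.6663 persons/s

2.6663 persons/s


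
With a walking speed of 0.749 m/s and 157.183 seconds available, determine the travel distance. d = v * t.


d = 0.749 * 157.183 = 117.73 m

117.73 m


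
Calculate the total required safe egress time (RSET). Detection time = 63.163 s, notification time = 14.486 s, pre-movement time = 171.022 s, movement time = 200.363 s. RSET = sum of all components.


Total = 63.163 + 14.486 + 171.022 + 200.363 = 449.034 s

449.034 s


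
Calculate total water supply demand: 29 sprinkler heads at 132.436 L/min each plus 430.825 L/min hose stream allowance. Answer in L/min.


Sprinkler demand = 29 * 132.436 = 3840.644 L/min
Total = 3840.644 + 430.825 = 4271.469 L/min

4271.469 L/min


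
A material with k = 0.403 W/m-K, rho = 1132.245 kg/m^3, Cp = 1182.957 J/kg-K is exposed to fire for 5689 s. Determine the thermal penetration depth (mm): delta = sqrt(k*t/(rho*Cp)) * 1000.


alpha = 0.403 / (1132.245 * 1182.957) = 3.0088e-07 m^2/s
alpha * t = 0.0017117
delta = sqrt(0.0017117) * 1000 = 41.373 mm

41.373 mm


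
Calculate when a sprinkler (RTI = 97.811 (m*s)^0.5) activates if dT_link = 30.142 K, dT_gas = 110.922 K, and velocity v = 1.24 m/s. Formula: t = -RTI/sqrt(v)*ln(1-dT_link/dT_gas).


dT_link/dT_gas = 0.27174
ln(1 - 0.27174) = -0.31710
t = -97.811 / sqrt(1.24) * -0.31710 = 27.853 s

27.853 s


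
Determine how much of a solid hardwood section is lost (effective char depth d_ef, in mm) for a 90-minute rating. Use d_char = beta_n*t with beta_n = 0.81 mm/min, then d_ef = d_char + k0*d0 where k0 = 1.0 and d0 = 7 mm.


d_char = 0.81 * 90 = 72.9 mm
d_ef = 72.9 + 1.0*7 = 79.9 mm

79.9 mm


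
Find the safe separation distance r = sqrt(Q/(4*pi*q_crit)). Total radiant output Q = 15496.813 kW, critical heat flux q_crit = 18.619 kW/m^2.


4*pi*q_crit = 233.97
Q/(4*pi*q_crit) = 66.233
r = sqrt(66.233) = 8.1384 m

8.1384 m


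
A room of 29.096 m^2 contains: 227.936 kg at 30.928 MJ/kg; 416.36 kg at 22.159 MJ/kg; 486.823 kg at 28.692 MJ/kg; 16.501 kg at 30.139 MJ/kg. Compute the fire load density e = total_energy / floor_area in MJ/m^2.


Total energy = 227.936*30.928 + 416.36*22.159 + 486.823*28.692 + 16.501*30.139
= 7049.605 + 9226.121 + 13967.93 + 497.3236
= 30740.98 MJ
e = 30740.98 / 29.096 = 1056.5 MJ/m^2

1056.5 MJ/m^2


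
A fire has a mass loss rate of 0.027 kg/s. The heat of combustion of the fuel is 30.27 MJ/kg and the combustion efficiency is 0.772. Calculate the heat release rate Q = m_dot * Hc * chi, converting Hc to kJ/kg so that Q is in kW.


Hc = 30.27 MJ/kg = 30.27 * 1000 kJ/kg = 30270 kJ/kg
Q = 0.027 kg/s * 30270 kJ/kg * 0.772 = 630.95 kW

630.95 kW


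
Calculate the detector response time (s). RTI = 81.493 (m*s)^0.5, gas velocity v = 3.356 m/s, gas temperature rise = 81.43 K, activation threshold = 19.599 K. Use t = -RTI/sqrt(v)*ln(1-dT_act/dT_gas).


dT_act/dT_gas = 0.24069
ln(1 - 0.24069) = -0.27534
t = -81.493 / sqrt(3.356) * -0.27534 = 12.248 s

12.248 s


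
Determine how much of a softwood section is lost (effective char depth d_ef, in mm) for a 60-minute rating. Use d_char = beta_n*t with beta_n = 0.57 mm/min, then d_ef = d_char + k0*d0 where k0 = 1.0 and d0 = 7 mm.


d_char = 0.57 * 60 = 34.2 mm
d_ef = 34.2 + 1.0*7 = 41.2 mm

41.2 mm


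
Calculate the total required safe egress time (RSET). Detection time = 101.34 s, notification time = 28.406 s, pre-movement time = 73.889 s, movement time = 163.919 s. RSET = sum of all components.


Total = 101.34 + 28.406 + 73.889 + 163.919 = 367.554 s

367.554 s


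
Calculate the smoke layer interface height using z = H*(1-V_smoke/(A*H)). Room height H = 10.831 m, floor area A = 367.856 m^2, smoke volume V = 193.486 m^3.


V/(A*H) = 0.048563
1 - 0.048563 = 0.95144
z = 10.831 * 0.95144 = 10.305 m

10.305 m


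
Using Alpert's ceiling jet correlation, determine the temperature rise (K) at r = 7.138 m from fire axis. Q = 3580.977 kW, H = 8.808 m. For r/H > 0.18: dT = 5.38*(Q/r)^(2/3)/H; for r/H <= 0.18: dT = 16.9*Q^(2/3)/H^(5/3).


r/H = 7.138 / 8.808 = 0.81040
r/H > 0.18, so dT = 5.38*(Q/r)^(2/3)/H
Q/r = 501.68
(Q/r)^(2/3) = 63.137
dT = 5.38 * 63.137 / 8.808 = 38.565 K

38.565 K


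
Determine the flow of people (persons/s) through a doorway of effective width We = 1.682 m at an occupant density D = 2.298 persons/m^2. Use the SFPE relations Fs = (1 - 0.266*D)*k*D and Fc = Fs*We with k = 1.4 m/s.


1 - 0.266*D = 1 - 0.266*2.298 = 0.38873
Fs = 0.38873 * 1.4 * 2.298 = 1.2506 persons/(s*m)
Fc = 1.2506 * 1.682 = 2.1036 persons/s

2.1036 persons/s


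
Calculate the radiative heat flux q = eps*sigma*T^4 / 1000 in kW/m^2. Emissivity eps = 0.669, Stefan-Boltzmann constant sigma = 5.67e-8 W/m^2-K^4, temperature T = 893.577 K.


T^4 = 6.3757e+11
q = 0.669 * 5.67e-8 * 6.3757e+11 / 1000 = 24.184 kW/m^2

24.184 kW/m^2


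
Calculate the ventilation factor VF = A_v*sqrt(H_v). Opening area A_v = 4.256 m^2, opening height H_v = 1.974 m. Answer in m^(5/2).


sqrt(H_v) = 1.4050
VF = 4.256 * 1.4050 = 5.9796 m^(5/2)

5.9796 m^(5/2)


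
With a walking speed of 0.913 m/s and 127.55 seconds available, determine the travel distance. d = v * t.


d = 0.913 * 127.55 = 116.45 m

116.45 m


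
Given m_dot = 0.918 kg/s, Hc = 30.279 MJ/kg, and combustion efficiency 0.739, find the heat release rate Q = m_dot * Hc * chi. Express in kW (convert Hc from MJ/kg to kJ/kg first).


Hc = 30.279 MJ/kg = 30.279 * 1000 kJ/kg = 30279 kJ/kg
Q = 0.918 kg/s * 30279 kJ/kg * 0.739 = 20541 kW

20541 kW


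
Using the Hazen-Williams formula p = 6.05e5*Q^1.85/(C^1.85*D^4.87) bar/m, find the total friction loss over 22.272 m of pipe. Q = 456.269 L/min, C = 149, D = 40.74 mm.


Q^1.85 = 83092
C^1.85 = 10481
D^4.87 = 6.9311e+07
p/m = 0.069202 bar/m
p_total = 0.069202 * 22.272 = 1.5413 bar

1.5413 bar


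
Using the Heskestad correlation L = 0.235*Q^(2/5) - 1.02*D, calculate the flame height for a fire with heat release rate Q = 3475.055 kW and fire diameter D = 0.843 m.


Q^(2/5) = 26.085
0.235 * Q^(2/5) = 6.1299
1.02 * D = 0.85986
L = 5.2700 m

5.2700 m


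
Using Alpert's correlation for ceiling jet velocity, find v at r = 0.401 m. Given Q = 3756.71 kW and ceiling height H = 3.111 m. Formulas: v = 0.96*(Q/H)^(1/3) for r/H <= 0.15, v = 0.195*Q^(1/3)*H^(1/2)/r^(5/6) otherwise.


r/H = 0.401 / 3.111 = 0.12890
r/H <= 0.15, so v = 0.96*(Q/H)^(1/3)
Q/H = 1207.6
(Q/H)^(1/3) = 10.649
v = 0.96 * 10.649 = 10.223 m/s

10.223 m/s


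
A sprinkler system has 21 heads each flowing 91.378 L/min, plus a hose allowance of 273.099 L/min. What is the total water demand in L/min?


Sprinkler demand = 21 * 91.378 = 1918.938 L/min
Total = 1918.938 + 273.099 = 2192.037 L/min

2192.037 L/min


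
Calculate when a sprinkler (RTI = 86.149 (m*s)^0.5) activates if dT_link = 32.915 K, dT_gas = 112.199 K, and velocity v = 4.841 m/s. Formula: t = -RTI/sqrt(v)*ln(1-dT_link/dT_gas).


dT_link/dT_gas = 0.29336
ln(1 - 0.29336) = -0.34724
t = -86.149 / sqrt(4.841) * -0.34724 = 13.596 s

13.596 s


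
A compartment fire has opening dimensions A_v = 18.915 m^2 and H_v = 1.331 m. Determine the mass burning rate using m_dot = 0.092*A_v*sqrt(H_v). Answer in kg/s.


sqrt(H_v) = 1.1537
m_dot = 0.092 * 18.915 * 1.1537 = 2.0076 kg/s

2.0076 kg/s


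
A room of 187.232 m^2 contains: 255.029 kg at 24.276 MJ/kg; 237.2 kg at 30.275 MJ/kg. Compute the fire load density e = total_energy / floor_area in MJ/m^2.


Total energy = 255.029*24.276 + 237.2*30.275
= 6191.084 + 7181.23
= 13372.31 MJ
e = 13372.31 / 187.232 = 71.421 MJ/m^2

71.421 MJ/m^2


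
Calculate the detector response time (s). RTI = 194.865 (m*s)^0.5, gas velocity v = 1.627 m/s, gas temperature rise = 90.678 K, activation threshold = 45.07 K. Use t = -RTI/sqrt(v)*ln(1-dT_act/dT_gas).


dT_act/dT_gas = 0.49703
ln(1 - 0.49703) = -0.68723
t = -194.865 / sqrt(1.627) * -0.68723 = 104.99 s

104.99 s


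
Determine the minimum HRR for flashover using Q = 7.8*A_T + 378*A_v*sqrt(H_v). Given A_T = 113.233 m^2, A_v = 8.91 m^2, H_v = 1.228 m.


7.8*A_T = 883.22
sqrt(H_v) = 1.1082
378*A_v*sqrt(H_v) = 3732.2
Q = 883.22 + 3732.2 = 4615.4 kW

4615.4 kW


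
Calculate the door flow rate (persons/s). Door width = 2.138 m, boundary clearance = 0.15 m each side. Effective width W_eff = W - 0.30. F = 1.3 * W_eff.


W_eff = 2.138 - 0.30 = 1.838 m
F = 1.3 * 1.838 = 2.3894 persons/s

2.3894 persons/s


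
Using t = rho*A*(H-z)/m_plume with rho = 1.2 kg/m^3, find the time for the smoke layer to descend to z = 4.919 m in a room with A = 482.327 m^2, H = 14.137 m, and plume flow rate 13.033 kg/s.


H - z = 9.218 m
t = 1.2 * 482.327 * 9.218 / 13.033 = 409.37 s

409.37 s


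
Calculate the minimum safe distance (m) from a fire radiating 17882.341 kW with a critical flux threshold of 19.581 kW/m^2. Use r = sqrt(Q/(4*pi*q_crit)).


4*pi*q_crit = 246.06
Q/(4*pi*q_crit) = 72.674
r = sqrt(72.674) = 8.5249 m

8.5249 m


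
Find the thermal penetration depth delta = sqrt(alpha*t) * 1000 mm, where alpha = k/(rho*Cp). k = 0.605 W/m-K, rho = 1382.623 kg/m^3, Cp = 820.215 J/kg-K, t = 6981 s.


alpha = 0.605 / (1382.623 * 820.215) = 5.3349e-07 m^2/s
alpha * t = 0.0037243
delta = sqrt(0.0037243) * 1000 = 61.027 mm

61.027 mm


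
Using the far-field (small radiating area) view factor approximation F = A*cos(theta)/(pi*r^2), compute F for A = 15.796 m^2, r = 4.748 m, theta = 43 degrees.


cos(43 deg) = 0.73135
pi*r^2 = 70.823
F = 15.796 * 0.73135 / 70.823 = 0.16312

0.16312


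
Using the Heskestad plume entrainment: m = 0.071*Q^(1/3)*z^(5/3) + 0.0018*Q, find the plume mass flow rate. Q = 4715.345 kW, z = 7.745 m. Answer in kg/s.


Q^(1/3) = 16.769
z^(5/3) = 30.318
First term = 0.071 * 16.769 * 30.318 = 36.097
Second term = 0.0018 * 4715.345 = 8.4876
m = 44.584 kg/s

44.584 kg/s


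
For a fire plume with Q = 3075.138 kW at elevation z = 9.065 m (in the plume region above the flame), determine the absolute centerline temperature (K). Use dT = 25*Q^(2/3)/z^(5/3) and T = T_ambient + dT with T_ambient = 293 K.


Q^(2/3) = 211.47
z^(5/3) = 39.411
dT = 25 * 211.47 / 39.411 = 134.14 K
T = 293 + 134.14 = 427.14 K

427.14 K


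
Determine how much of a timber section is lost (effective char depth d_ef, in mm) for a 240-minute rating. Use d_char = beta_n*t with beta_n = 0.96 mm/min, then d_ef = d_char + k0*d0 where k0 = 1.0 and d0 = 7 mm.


d_char = 0.96 * 240 = 230.4 mm
d_ef = 230.4 + 1.0*7 = 237.4 mm

237.4 mm


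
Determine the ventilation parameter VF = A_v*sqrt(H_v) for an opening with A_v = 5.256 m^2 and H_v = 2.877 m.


sqrt(H_v) = 1.6962
VF = 5.256 * 1.6962 = 8.9151 m^(5/2)

8.9151 m^(5/2)


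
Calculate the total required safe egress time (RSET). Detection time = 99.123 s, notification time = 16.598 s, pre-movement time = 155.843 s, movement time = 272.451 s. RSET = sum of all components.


Total = 99.123 + 16.598 + 155.843 + 272.451 = 544.015 s

544.015 s


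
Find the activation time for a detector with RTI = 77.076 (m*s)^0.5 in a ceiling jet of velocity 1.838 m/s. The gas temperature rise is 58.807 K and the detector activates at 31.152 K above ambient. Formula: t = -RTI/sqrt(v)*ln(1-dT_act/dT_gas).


dT_act/dT_gas = 0.52973
ln(1 - 0.52973) = -0.75445
t = -77.076 / sqrt(1.838) * -0.75445 = 42.892 s

42.892 s


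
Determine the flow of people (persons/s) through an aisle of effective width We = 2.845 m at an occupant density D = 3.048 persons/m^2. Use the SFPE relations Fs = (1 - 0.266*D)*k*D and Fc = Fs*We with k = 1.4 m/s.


1 - 0.266*D = 1 - 0.266*3.048 = 0.18923
Fs = 0.18923 * 1.4 * 3.048 = 0.80749 persons/(s*m)
Fc = 0.80749 * 2.845 = 2.2973 persons/s

2.2973 persons/s


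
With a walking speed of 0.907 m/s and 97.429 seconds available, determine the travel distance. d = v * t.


d = 0.907 * 97.429 = 88.368 m

88.368 m


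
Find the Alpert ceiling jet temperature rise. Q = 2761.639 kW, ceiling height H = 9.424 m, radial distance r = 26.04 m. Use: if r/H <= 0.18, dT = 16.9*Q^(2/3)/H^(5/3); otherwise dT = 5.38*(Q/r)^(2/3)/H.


r/H = 26.04 / 9.424 = 2.7632
r/H > 0.18, so dT = 5.38*(Q/r)^(2/3)/H
Q/r = 106.05
(Q/r)^(2/3) = 22.405
dT = 5.38 * 22.405 / 9.424 = 12.791 K

12.791 K


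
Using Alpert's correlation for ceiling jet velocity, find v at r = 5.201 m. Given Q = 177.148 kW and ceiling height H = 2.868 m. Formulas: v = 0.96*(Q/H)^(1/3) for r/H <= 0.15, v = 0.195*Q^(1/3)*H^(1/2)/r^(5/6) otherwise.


r/H = 5.201 / 2.868 = 1.8135
r/H > 0.15, so v = 0.195*Q^(1/3)*H^(1/2)/r^(5/6)
Q^(1/3) = 5.6162
H^(1/2) = 1.6935
r^(5/6) = 3.9513
v = 0.195 * 5.6162 * 1.6935 / 3.9513 = 0.46939 m/s

0.46939 m/s


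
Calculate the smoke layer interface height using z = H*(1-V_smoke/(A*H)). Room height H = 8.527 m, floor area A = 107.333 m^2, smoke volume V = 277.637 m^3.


V/(A*H) = 0.30335
1 - 0.30335 = 0.69665
z = 8.527 * 0.69665 = 5.9403 m

5.9403 m


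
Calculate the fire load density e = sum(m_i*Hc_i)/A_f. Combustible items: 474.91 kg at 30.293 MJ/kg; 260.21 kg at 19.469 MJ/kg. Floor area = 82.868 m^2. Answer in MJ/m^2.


Total energy = 474.91*30.293 + 260.21*19.469
= 14386.45 + 5066.028
= 19452.48 MJ
e = 19452.48 / 82.868 = 234.74 MJ/m^2

234.74 MJ/m^2


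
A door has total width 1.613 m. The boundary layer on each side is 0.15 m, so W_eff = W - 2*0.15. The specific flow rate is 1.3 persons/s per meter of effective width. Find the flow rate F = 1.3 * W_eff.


W_eff = 1.613 - 0.30 = 1.313 m
F = 1.3 * 1.313 = 1.7069 persons/s

1.7069 persons/s


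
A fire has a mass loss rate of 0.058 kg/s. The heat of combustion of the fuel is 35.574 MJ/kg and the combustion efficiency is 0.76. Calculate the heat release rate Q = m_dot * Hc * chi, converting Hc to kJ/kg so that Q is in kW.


Hc = 35.574 MJ/kg = 35.574 * 1000 kJ/kg = 35574 kJ/kg
Q = 0.058 kg/s * 35574 kJ/kg * 0.76 = 1568.1 kW

1568.1 kW


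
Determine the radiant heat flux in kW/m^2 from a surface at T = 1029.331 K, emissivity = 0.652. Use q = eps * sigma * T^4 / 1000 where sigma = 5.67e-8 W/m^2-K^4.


T^4 = 1.1226e+12
q = 0.652 * 5.67e-8 * 1.1226e+12 / 1000 = 41.500 kW/m^2

41.500 kW/m^2


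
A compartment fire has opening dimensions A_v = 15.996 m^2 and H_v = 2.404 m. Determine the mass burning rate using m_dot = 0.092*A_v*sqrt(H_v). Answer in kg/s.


sqrt(H_v) = 1.5505
m_dot = 0.092 * 15.996 * 1.5505 = 2.2817 kg/s

2.2817 kg/s


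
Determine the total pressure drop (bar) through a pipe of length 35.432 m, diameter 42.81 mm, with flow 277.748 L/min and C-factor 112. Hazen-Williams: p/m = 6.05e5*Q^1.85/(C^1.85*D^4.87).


Q^1.85 = 33171
C^1.85 = 6180.9
D^4.87 = 8.8232e+07
p/m = 0.036799 bar/m
p_total = 0.036799 * 35.432 = 1.3038 bar

1.3038 bar


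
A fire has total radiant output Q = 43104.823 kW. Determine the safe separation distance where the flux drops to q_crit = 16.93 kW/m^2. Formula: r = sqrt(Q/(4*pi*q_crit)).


4*pi*q_crit = 212.75
Q/(4*pi*q_crit) = 202.61
r = sqrt(202.61) = 14.234 m

14.234 m


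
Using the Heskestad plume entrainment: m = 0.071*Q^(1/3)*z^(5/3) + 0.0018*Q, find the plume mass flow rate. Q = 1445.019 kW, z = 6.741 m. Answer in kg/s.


Q^(1/3) = 11.306
z^(5/3) = 24.055
First term = 0.071 * 11.306 * 24.055 = 19.309
Second term = 0.0018 * 1445.019 = 2.6010
m = 21.910 kg/s

21.910 kg/s


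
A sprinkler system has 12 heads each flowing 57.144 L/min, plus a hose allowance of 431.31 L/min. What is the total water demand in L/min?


Sprinkler demand = 12 * 57.144 = 685.728 L/min
Total = 685.728 + 431.31 = 1117.038 L/min

1117.038 L/min


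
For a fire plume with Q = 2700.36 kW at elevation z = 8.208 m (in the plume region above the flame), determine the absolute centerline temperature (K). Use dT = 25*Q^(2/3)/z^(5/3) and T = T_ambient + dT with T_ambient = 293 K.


Q^(2/3) = 193.92
z^(5/3) = 33.399
dT = 25 * 193.92 / 33.399 = 145.15 K
T = 293 + 145.15 = 438.15 K

438.15 K


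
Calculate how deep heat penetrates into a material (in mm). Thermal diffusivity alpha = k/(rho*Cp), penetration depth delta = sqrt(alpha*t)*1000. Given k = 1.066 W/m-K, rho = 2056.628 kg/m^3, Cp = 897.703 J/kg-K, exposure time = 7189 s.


alpha = 1.066 / (2056.628 * 897.703) = 5.7739e-07 m^2/s
alpha * t = 0.0041509
delta = sqrt(0.0041509) * 1000 = 64.427 mm

64.427 mm


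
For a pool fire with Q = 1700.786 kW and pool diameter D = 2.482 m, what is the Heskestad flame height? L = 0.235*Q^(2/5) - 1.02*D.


Q^(2/5) = 19.600
0.235 * Q^(2/5) = 4.6060
1.02 * D = 2.5316
L = 2.0744 m

2.0744 m


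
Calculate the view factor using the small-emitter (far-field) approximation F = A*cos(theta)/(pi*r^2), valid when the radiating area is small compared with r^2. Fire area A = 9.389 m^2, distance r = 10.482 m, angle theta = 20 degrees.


cos(20 deg) = 0.93969
pi*r^2 = 345.17
F = 9.389 * 0.93969 / 345.17 = 0.025560

0.025560


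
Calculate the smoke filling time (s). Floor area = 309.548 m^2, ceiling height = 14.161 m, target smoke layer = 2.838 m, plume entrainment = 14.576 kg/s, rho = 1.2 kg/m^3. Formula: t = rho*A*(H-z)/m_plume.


H - z = 11.323 m
t = 1.2 * 309.548 * 11.323 / 14.576 = 288.56 s

288.56 s


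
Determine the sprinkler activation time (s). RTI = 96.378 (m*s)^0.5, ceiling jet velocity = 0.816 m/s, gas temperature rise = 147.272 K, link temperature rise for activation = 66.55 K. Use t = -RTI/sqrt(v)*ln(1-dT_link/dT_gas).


dT_link/dT_gas = 0.45188
ln(1 - 0.45188) = -0.60127
t = -96.378 / sqrt(0.816) * -0.60127 = 64.151 s

64.151 s


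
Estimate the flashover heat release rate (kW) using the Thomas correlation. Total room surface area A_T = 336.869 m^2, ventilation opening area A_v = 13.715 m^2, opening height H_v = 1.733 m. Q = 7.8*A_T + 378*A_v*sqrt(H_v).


7.8*A_T = 2627.6
sqrt(H_v) = 1.3164
378*A_v*sqrt(H_v) = 6824.8
Q = 2627.6 + 6824.8 = 9452.3 kW

9452.3 kW


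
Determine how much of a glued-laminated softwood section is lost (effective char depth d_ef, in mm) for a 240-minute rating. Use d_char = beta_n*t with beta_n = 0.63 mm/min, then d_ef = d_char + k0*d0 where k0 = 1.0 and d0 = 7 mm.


d_char = 0.63 * 240 = 151.2 mm
d_ef = 151.2 + 1.0*7 = 158.2 mm

158.2 mm


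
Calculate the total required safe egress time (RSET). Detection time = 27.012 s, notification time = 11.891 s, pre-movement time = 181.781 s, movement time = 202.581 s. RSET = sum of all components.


Total = 27.012 + 11.891 + 181.781 + 202.581 = 423.265 s

423.265 s


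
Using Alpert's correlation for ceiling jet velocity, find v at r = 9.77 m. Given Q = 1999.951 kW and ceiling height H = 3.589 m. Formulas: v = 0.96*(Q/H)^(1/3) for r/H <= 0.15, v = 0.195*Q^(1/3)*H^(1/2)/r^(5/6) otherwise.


r/H = 9.77 / 3.589 = 2.7222
r/H > 0.15, so v = 0.195*Q^(1/3)*H^(1/2)/r^(5/6)
Q^(1/3) = 12.599
H^(1/2) = 1.8945
r^(5/6) = 6.6821
v = 0.195 * 12.599 * 1.8945 / 6.6821 = 0.69654 m/s

0.69654 m/s


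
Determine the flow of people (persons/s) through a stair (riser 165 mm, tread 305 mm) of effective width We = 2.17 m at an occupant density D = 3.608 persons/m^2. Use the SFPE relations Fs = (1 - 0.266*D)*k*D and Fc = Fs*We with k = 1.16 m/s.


1 - 0.266*D = 1 - 0.266*3.608 = 0.040272
Fs = 0.040272 * 1.16 * 3.608 = 0.16855 persons/(s*m)
Fc = 0.16855 * 2.17 = 0.36575 persons/s

0.36575 persons/s


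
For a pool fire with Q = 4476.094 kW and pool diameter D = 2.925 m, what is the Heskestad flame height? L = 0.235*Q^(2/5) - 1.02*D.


Q^(2/5) = 28.864
0.235 * Q^(2/5) = 6.7831
1.02 * D = 2.9835
L = 3.7996 m

3.7996 m


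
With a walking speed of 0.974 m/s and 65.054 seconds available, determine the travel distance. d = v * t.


d = 0.974 * 65.054 = 63.363 m

63.363 m


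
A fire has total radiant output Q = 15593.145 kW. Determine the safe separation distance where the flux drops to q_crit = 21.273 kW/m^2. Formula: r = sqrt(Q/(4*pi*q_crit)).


4*pi*q_crit = 267.32
Q/(4*pi*q_crit) = 58.330
r = sqrt(58.330) = 7.6374 m

7.6374 m


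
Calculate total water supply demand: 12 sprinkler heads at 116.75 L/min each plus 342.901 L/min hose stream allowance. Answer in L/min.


Sprinkler demand = 12 * 116.75 = 1401 L/min
Total = 1401 + 342.901 = 1743.901 L/min

1743.901 L/min


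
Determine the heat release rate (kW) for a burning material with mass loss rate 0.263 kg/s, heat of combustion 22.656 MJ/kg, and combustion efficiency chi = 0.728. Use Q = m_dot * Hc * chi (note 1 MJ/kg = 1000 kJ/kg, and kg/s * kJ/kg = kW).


Hc = 22.656 MJ/kg = 22.656 * 1000 kJ/kg = 22656 kJ/kg
Q = 0.263 kg/s * 22656 kJ/kg * 0.728 = 4337.8 kW

4337.8 kW


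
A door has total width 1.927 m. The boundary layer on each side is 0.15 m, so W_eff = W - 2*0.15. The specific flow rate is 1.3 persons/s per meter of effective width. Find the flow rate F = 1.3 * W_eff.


W_eff = 1.927 - 0.30 = 1.627 m
F = 1.3 * 1.627 = 2.1151 persons/s

2.1151 persons/s


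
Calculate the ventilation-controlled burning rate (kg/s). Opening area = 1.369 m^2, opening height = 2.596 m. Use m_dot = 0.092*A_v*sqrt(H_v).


sqrt(H_v) = 1.6112
m_dot = 0.092 * 1.369 * 1.6112 = 0.20293 kg/s

0.20293 kg/s


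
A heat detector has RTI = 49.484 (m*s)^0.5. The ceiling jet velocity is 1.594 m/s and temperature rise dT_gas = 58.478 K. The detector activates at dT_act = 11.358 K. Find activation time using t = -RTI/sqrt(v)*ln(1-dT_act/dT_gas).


dT_act/dT_gas = 0.19423
ln(1 - 0.19423) = -0.21595
t = -49.484 / sqrt(1.594) * -0.21595 = 8.4641 s

8.4641 s


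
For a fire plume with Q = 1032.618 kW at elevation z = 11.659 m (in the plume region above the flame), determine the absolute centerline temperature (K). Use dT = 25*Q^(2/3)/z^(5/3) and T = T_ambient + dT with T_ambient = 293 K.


Q^(2/3) = 102.16
z^(5/3) = 59.947
dT = 25 * 102.16 / 59.947 = 42.605 K
T = 293 + 42.605 = 335.61 K

335.61 K


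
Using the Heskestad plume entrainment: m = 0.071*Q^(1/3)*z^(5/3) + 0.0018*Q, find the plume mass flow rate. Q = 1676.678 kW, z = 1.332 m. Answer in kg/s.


Q^(1/3) = 11.880
z^(5/3) = 1.6125
First term = 0.071 * 11.880 * 1.6125 = 1.3601
Second term = 0.0018 * 1676.678 = 3.0180
m = 4.3782 kg/s

4.3782 kg/s


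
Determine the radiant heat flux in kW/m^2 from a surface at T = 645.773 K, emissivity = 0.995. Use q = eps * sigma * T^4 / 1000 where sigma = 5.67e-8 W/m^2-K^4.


T^4 = 1.7391e+11
q = 0.995 * 5.67e-8 * 1.7391e+11 / 1000 = 9.8113 kW/m^2

9.8113 kW/m^2


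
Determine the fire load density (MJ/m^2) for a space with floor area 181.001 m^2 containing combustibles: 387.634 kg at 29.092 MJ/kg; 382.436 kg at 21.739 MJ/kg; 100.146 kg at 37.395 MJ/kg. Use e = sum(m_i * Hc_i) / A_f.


Total energy = 387.634*29.092 + 382.436*21.739 + 100.146*37.395
= 11277.05 + 8313.776 + 3744.960
= 23335.78 MJ
e = 23335.78 / 181.001 = 128.93 MJ/m^2

128.93 MJ/m^2


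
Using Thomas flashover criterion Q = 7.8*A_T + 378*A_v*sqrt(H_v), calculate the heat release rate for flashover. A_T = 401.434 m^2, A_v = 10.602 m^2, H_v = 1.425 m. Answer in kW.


7.8*A_T = 3131.2
sqrt(H_v) = 1.1937
378*A_v*sqrt(H_v) = 4784.0
Q = 3131.2 + 4784.0 = 7915.1 kW

7915.1 kW


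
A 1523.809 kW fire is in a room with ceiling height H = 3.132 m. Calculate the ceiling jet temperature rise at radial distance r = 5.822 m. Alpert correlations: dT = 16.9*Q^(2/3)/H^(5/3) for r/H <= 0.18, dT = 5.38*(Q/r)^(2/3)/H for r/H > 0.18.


r/H = 5.822 / 3.132 = 1.8589
r/H > 0.18, so dT = 5.38*(Q/r)^(2/3)/H
Q/r = 261.73
(Q/r)^(2/3) = 40.917
dT = 5.38 * 40.917 / 3.132 = 70.286 K

70.286 K


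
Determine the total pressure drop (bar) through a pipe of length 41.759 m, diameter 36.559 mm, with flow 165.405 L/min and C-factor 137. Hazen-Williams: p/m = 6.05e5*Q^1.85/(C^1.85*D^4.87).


Q^1.85 = 12715
C^1.85 = 8972.9
D^4.87 = 4.0906e+07
p/m = 0.020958 bar/m
p_total = 0.020958 * 41.759 = 0.87520 bar

0.87520 bar


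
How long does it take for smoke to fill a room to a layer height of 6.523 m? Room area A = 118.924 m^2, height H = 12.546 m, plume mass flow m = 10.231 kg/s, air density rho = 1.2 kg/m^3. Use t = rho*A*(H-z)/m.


H - z = 6.023 m
t = 1.2 * 118.924 * 6.023 / 10.231 = 84.013 s

84.013 s


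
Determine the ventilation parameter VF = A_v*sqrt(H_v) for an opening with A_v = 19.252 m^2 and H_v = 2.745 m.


sqrt(H_v) = 1.6568
VF = 19.252 * 1.6568 = 31.897 m^(5/2)

31.897 m^(5/2)


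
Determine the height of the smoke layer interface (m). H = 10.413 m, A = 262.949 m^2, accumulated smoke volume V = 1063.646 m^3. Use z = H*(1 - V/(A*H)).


V/(A*H) = 0.38846
1 - 0.38846 = 0.61154
z = 10.413 * 0.61154 = 6.3679 m

6.3679 m


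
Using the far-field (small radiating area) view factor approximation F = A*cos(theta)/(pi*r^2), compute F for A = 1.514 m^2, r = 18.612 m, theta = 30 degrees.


cos(30 deg) = 0.86603
pi*r^2 = 1088.3
F = 1.514 * 0.86603 / 1088.3 = 0.0012048

0.0012048


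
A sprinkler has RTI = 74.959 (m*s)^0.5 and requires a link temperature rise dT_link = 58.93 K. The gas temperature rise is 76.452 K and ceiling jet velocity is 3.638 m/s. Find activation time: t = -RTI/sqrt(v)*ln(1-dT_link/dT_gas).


dT_link/dT_gas = 0.77081
ln(1 - 0.77081) = -1.4732
t = -74.959 / sqrt(3.638) * -1.4732 = 57.897 s

57.897 s


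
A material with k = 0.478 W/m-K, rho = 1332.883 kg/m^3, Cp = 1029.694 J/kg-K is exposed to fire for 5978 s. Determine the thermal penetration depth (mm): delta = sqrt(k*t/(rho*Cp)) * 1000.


alpha = 0.478 / (1332.883 * 1029.694) = 3.4828e-07 m^2/s
alpha * t = 0.0020820
delta = sqrt(0.0020820) * 1000 = 45.629 mm

45.629 mm


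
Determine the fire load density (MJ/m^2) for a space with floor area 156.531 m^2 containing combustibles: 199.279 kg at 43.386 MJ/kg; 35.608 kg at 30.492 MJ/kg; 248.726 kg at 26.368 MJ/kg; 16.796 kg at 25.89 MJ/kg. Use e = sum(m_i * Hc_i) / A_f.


Total energy = 199.279*43.386 + 35.608*30.492 + 248.726*26.368 + 16.796*25.89
= 8645.919 + 1085.759 + 6558.407 + 434.8484
= 16724.93 MJ
e = 16724.93 / 156.531 = 106.85 MJ/m^2

106.85 MJ/m^2


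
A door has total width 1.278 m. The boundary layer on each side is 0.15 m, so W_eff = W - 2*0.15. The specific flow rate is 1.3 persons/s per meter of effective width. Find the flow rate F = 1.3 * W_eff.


W_eff = 1.278 - 0.30 = 0.978 m
F = 1.3 * 0.978 = 1.2714 persons/s

1.2714 persons/s


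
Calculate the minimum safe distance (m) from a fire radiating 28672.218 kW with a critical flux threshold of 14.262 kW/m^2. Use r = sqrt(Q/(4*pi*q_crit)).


4*pi*q_crit = 179.22
Q/(4*pi*q_crit) = 159.98
r = sqrt(159.98) = 12.648 m

12.648 m


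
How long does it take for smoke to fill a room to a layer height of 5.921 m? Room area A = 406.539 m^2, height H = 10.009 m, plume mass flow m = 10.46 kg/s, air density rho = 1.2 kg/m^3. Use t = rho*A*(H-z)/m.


H - z = 4.088 m
t = 1.2 * 406.539 * 4.088 / 10.46 = 190.66 s

190.66 s


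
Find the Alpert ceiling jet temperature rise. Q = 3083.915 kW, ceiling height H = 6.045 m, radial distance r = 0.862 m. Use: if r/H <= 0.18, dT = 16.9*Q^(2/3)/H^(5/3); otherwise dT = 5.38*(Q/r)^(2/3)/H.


r/H = 0.862 / 6.045 = 0.14260
r/H <= 0.18, so dT = 16.9*Q^(2/3)/H^(5/3)
Q^(2/3) = 211.87
H^(5/3) = 20.060
dT = 16.9 * 211.87 / 20.060 = 178.50 K

178.50 K


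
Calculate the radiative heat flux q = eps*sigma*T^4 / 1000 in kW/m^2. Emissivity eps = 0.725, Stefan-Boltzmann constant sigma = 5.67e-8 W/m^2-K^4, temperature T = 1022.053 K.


T^4 = 1.0912e+12
q = 0.725 * 5.67e-8 * 1.0912e+12 / 1000 = 44.855 kW/m^2

44.855 kW/m^2


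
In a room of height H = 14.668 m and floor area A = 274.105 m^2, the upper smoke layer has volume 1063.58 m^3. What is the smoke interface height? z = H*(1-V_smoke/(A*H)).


V/(A*H) = 0.26453
1 - 0.26453 = 0.73547
z = 14.668 * 0.73547 = 10.788 m

10.788 m


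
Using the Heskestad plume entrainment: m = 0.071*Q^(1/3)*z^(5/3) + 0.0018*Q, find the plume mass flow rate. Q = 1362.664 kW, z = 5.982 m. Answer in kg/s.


Q^(1/3) = 11.087
z^(5/3) = 19.713
First term = 0.071 * 11.087 * 19.713 = 15.517
Second term = 0.0018 * 1362.664 = 2.4528
m = 17.969 kg/s

17.969 kg/s


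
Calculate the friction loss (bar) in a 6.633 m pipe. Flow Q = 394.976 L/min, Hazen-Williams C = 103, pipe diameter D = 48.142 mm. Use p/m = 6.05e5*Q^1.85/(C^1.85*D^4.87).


Q^1.85 = 63629
C^1.85 = 5293.6
D^4.87 = 1.5628e+08
p/m = 0.046534 bar/m
p_total = 0.046534 * 6.633 = 0.30866 bar

0.30866 bar


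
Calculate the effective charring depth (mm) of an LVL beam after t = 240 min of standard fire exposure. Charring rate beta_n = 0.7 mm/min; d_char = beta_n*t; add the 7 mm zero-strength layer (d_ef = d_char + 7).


d_char = 0.7 * 240 = 168 mm
d_ef = 168 + 1.0*7 = 175 mm

175 mm


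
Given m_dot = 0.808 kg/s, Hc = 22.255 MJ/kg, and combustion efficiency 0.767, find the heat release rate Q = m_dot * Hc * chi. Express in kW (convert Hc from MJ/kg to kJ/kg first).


Hc = 22.255 MJ/kg = 22.255 * 1000 kJ/kg = 22255 kJ/kg
Q = 0.808 kg/s * 22255 kJ/kg * 0.767 = 13792 kW

13792 kW


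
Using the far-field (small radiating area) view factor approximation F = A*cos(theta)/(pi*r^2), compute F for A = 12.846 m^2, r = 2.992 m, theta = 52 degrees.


cos(52 deg) = 0.61566
pi*r^2 = 28.124
F = 12.846 * 0.61566 / 28.124 = 0.28121

0.28121


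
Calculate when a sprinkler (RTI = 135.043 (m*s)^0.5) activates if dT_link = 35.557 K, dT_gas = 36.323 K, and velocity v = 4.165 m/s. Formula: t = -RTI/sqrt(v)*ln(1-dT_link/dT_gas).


dT_link/dT_gas = 0.97891
ln(1 - 0.97891) = -3.8590
t = -135.043 / sqrt(4.165) * -3.8590 = 255.35 s

255.35 s


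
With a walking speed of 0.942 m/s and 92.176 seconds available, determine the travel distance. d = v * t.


d = 0.942 * 92.176 = 86.830 m

86.830 m


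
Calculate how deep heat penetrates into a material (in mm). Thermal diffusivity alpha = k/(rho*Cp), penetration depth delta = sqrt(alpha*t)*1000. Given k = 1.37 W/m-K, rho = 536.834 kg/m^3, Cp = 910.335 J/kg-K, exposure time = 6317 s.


alpha = 1.37 / (536.834 * 910.335) = 2.8034e-06 m^2/s
alpha * t = 0.017709
delta = sqrt(0.017709) * 1000 = 133.07 mm

133.07 mm


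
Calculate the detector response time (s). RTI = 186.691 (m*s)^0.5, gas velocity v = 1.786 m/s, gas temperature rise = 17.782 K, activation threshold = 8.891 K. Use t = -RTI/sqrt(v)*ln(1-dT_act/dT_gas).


dT_act/dT_gas = 0.5
ln(1 - 0.5) = -0.69315
t = -186.691 / sqrt(1.786) * -0.69315 = 96.830 s

96.830 s


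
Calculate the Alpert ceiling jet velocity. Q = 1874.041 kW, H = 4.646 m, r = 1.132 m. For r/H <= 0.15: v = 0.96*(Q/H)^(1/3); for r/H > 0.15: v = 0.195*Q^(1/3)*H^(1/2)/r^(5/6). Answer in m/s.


r/H = 1.132 / 4.646 = 0.24365
r/H > 0.15, so v = 0.195*Q^(1/3)*H^(1/2)/r^(5/6)
Q^(1/3) = 12.329
H^(1/2) = 2.1555
r^(5/6) = 1.1088
v = 0.195 * 12.329 * 2.1555 / 1.1088 = 4.6734 m/s

4.6734 m/s


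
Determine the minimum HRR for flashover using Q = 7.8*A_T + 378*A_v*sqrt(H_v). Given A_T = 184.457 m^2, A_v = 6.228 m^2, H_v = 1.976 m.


7.8*A_T = 1438.8
sqrt(H_v) = 1.4057
378*A_v*sqrt(H_v) = 3309.3
Q = 1438.8 + 3309.3 = 4748.0 kW

4748.0 kW


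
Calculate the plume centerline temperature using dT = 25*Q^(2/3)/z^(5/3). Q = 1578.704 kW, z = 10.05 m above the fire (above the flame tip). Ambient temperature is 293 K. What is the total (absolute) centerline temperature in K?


Q^(2/3) = 135.58
z^(5/3) = 46.803
dT = 25 * 135.58 / 46.803 = 72.421 K
T = 293 + 72.421 = 365.42 K

365.42 K


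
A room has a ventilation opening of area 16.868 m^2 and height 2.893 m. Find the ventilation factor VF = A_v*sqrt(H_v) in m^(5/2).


sqrt(H_v) = 1.7009
VF = 16.868 * 1.7009 = 28.690 m^(5/2)

28.690 m^(5/2)


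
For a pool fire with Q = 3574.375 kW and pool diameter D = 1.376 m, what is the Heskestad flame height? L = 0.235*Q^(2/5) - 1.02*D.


Q^(2/5) = 26.380
0.235 * Q^(2/5) = 6.1994
1.02 * D = 1.4035
L = 4.7959 m

4.7959 m


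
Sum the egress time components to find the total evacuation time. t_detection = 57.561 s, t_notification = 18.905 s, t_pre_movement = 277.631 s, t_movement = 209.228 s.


Total = 57.561 + 18.905 + 277.631 + 209.228 = 563.325 s

563.325 s


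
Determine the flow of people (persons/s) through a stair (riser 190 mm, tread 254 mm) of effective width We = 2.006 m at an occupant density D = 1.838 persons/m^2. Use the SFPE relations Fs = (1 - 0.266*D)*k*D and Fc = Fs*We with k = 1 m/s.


1 - 0.266*D = 1 - 0.266*1.838 = 0.51109
Fs = 0.51109 * 1 * 1.838 = 0.93939 persons/(s*m)
Fc = 0.93939 * 2.006 = 1.8844 persons/s

1.8844 persons/s


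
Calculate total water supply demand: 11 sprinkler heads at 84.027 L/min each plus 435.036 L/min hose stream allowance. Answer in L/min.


Sprinkler demand = 11 * 84.027 = 924.297 L/min
Total = 924.297 + 435.036 = 1359.333 L/min

1359.333 L/min


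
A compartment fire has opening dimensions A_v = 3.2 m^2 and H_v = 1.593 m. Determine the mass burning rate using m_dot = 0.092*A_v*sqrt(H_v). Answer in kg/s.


sqrt(H_v) = 1.2621
m_dot = 0.092 * 3.2 * 1.2621 = 0.37157 kg/s

0.37157 kg/s


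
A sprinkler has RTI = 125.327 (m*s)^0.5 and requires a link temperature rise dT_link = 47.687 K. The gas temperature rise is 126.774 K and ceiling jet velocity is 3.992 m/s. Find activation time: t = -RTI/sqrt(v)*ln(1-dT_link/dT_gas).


dT_link/dT_gas = 0.37616
ln(1 - 0.37616) = -0.47186
t = -125.327 / sqrt(3.992) * -0.47186 = 29.598 s

29.598 s


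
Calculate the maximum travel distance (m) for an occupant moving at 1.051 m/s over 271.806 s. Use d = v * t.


d = 1.051 * 271.806 = 285.67 m

285.67 m


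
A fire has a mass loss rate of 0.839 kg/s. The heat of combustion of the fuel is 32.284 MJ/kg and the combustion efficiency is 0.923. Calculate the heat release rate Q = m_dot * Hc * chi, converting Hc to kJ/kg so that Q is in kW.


Hc = 32.284 MJ/kg = 32.284 * 1000 kJ/kg = 32284 kJ/kg
Q = 0.839 kg/s * 32284 kJ/kg * 0.923 = 25001 kW

25001 kW


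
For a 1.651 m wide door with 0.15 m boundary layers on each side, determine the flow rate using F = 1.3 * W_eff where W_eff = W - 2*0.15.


W_eff = 1.651 - 0.30 = 1.351 m
F = 1.3 * 1.351 = 1.7563 persons/s

1.7563 persons/s


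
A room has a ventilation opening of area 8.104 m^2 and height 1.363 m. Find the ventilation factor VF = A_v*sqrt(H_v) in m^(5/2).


sqrt(H_v) = 1.1675
VF = 8.104 * 1.1675 = 9.4612 m^(5/2)

9.4612 m^(5/2)


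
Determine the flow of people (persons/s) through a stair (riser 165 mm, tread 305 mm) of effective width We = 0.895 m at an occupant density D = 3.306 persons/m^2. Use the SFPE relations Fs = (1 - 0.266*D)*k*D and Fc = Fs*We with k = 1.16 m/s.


1 - 0.266*D = 1 - 0.266*3.306 = 0.12060
Fs = 0.12060 * 1.16 * 3.306 = 0.46251 persons/(s*m)
Fc = 0.46251 * 0.895 = 0.41395 persons/s

0.41395 persons/s


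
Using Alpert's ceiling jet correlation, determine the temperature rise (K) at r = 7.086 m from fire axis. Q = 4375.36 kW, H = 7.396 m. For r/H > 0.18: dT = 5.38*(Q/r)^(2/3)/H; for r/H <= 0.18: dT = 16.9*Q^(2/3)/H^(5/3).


r/H = 7.086 / 7.396 = 0.95809
r/H > 0.18, so dT = 5.38*(Q/r)^(2/3)/H
Q/r = 617.47
(Q/r)^(2/3) = 72.512
dT = 5.38 * 72.512 / 7.396 = 52.747 K

52.747 K
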